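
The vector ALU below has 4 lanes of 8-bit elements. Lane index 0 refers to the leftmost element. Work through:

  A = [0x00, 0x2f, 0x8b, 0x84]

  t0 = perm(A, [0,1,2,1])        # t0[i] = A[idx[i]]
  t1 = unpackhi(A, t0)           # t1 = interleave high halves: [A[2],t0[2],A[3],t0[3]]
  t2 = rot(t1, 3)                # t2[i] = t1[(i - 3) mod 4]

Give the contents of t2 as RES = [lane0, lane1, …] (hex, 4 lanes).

t0 = [0x00, 0x2f, 0x8b, 0x2f]
t1 = [0x8b, 0x8b, 0x84, 0x2f]
t2 = [0x8b, 0x84, 0x2f, 0x8b]

RES = [0x8b, 0x84, 0x2f, 0x8b]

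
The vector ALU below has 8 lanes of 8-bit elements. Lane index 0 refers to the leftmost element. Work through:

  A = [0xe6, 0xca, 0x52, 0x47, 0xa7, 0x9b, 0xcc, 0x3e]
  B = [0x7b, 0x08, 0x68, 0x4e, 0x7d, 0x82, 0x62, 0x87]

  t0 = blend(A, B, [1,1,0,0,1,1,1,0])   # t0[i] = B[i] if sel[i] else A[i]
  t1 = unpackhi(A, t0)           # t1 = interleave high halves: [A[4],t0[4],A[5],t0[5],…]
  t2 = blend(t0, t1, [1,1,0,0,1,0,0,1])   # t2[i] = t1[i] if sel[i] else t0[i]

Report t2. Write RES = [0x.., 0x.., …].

RES = [0xa7, 0x7d, 0x52, 0x47, 0xcc, 0x82, 0x62, 0x3e]

  t0: 7b 08 52 47 7d 82 62 3e
  t1: a7 7d 9b 82 cc 62 3e 3e
  t2: a7 7d 52 47 cc 82 62 3e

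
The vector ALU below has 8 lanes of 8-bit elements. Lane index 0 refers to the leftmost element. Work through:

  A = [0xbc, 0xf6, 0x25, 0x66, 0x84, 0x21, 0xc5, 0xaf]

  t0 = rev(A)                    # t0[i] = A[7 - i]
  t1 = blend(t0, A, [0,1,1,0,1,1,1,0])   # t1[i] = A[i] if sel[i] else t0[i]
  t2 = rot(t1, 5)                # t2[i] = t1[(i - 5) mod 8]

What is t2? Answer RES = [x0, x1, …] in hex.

→ t0 |af|c5|21|84|66|25|f6|bc|
→ t1 |af|f6|25|84|84|21|c5|bc|
→ t2 |84|84|21|c5|bc|af|f6|25|

RES = [0x84, 0x84, 0x21, 0xc5, 0xbc, 0xaf, 0xf6, 0x25]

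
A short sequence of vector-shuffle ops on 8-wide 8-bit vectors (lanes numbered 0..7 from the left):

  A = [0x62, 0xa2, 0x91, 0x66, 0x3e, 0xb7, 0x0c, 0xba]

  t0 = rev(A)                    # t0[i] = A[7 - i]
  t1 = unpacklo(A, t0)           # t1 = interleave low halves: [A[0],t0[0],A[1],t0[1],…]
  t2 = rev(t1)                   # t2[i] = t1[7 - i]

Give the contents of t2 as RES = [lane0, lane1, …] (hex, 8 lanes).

RES = [0x3e, 0x66, 0xb7, 0x91, 0x0c, 0xa2, 0xba, 0x62]

→ t0 |ba|0c|b7|3e|66|91|a2|62|
→ t1 |62|ba|a2|0c|91|b7|66|3e|
→ t2 |3e|66|b7|91|0c|a2|ba|62|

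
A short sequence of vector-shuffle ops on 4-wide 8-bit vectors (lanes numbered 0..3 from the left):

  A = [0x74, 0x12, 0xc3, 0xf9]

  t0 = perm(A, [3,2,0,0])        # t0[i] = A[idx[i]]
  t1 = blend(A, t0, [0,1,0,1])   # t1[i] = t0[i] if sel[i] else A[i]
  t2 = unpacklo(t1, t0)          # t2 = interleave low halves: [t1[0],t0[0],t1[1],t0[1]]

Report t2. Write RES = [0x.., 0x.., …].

→ t0 |f9|c3|74|74|
→ t1 |74|c3|c3|74|
→ t2 |74|f9|c3|c3|

RES = [0x74, 0xf9, 0xc3, 0xc3]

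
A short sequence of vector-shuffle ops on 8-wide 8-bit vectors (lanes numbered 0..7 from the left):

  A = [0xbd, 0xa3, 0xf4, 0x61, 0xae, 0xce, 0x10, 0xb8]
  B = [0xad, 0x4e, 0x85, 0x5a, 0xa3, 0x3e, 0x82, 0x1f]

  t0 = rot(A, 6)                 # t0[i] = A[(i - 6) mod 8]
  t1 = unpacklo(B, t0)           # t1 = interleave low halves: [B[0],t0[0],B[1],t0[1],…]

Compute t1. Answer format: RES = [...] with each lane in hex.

t0 = [0xf4, 0x61, 0xae, 0xce, 0x10, 0xb8, 0xbd, 0xa3]
t1 = [0xad, 0xf4, 0x4e, 0x61, 0x85, 0xae, 0x5a, 0xce]

RES = [ 0xad  0xf4  0x4e  0x61  0x85  0xae  0x5a  0xce ]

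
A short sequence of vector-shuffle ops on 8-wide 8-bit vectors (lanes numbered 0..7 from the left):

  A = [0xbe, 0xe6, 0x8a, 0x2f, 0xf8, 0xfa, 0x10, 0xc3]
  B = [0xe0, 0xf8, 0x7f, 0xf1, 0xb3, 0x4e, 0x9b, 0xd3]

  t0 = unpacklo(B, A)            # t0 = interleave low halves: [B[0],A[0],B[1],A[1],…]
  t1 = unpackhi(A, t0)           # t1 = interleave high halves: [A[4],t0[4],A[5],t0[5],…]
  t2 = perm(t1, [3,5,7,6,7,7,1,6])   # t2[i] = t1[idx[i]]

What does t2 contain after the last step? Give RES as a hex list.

RES = [0x8a, 0xf1, 0x2f, 0xc3, 0x2f, 0x2f, 0x7f, 0xc3]

t0 = [0xe0, 0xbe, 0xf8, 0xe6, 0x7f, 0x8a, 0xf1, 0x2f]
t1 = [0xf8, 0x7f, 0xfa, 0x8a, 0x10, 0xf1, 0xc3, 0x2f]
t2 = [0x8a, 0xf1, 0x2f, 0xc3, 0x2f, 0x2f, 0x7f, 0xc3]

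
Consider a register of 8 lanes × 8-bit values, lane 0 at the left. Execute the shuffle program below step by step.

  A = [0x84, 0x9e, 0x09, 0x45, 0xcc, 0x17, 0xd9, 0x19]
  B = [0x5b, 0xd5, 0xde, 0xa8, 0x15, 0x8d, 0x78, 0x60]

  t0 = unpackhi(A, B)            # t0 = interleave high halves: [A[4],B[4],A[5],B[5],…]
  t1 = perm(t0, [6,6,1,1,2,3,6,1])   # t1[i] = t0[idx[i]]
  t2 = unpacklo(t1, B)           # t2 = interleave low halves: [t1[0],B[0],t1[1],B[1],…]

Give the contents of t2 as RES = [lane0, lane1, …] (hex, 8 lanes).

RES = [ 0x19  0x5b  0x19  0xd5  0x15  0xde  0x15  0xa8 ]

  t0: cc 15 17 8d d9 78 19 60
  t1: 19 19 15 15 17 8d 19 15
  t2: 19 5b 19 d5 15 de 15 a8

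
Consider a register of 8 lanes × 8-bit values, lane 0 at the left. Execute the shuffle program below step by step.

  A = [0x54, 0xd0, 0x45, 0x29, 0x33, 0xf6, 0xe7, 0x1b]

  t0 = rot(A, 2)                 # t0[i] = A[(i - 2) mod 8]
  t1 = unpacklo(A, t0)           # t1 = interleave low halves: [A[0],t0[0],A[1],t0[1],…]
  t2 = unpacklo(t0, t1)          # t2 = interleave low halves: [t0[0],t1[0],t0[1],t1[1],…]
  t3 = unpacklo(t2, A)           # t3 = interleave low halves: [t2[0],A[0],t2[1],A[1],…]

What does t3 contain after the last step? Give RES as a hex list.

t0 = [0xe7, 0x1b, 0x54, 0xd0, 0x45, 0x29, 0x33, 0xf6]
t1 = [0x54, 0xe7, 0xd0, 0x1b, 0x45, 0x54, 0x29, 0xd0]
t2 = [0xe7, 0x54, 0x1b, 0xe7, 0x54, 0xd0, 0xd0, 0x1b]
t3 = [0xe7, 0x54, 0x54, 0xd0, 0x1b, 0x45, 0xe7, 0x29]

RES = [ 0xe7  0x54  0x54  0xd0  0x1b  0x45  0xe7  0x29 ]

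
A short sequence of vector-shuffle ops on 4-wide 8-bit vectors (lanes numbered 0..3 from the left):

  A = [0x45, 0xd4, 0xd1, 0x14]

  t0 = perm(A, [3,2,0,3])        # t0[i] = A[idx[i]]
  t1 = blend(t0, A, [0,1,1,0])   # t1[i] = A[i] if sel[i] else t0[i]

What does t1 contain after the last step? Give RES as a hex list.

RES = [0x14, 0xd4, 0xd1, 0x14]

  t0: 14 d1 45 14
  t1: 14 d4 d1 14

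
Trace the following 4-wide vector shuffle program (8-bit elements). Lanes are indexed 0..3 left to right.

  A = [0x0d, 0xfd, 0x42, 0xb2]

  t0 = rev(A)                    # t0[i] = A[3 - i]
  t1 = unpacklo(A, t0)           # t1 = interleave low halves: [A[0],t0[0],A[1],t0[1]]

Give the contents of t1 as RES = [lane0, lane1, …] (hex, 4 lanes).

t0 = [0xb2, 0x42, 0xfd, 0x0d]
t1 = [0x0d, 0xb2, 0xfd, 0x42]

RES = [0x0d, 0xb2, 0xfd, 0x42]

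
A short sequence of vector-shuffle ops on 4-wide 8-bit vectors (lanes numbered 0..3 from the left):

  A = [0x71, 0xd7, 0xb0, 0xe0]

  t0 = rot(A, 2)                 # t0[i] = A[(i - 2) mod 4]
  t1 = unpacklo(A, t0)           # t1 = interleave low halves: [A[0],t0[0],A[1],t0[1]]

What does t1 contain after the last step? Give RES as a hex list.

t0 = [0xb0, 0xe0, 0x71, 0xd7]
t1 = [0x71, 0xb0, 0xd7, 0xe0]

RES = [0x71, 0xb0, 0xd7, 0xe0]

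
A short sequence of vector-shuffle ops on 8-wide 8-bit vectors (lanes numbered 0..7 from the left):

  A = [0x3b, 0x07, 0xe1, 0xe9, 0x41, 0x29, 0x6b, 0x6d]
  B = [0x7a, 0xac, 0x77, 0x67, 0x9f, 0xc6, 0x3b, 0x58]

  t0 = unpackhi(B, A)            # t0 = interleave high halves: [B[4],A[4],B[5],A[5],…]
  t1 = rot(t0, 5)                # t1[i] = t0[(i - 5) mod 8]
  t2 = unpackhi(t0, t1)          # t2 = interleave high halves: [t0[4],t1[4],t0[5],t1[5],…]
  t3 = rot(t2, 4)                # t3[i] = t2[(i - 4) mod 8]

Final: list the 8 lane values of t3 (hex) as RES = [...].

RES = [0x58, 0x41, 0x6d, 0xc6, 0x3b, 0x6d, 0x6b, 0x9f]

→ t0 |9f|41|c6|29|3b|6b|58|6d|
→ t1 |29|3b|6b|58|6d|9f|41|c6|
→ t2 |3b|6d|6b|9f|58|41|6d|c6|
→ t3 |58|41|6d|c6|3b|6d|6b|9f|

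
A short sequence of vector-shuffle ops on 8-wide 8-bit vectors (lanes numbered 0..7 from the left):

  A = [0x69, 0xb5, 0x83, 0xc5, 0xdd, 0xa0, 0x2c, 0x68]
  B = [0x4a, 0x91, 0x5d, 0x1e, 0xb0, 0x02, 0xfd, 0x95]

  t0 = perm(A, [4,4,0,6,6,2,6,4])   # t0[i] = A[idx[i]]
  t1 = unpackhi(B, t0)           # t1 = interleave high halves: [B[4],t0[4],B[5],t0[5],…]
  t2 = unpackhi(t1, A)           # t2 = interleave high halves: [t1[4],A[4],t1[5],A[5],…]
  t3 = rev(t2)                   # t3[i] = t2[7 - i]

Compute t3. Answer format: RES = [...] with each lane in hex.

RES = [ 0x68  0xdd  0x2c  0x95  0xa0  0x2c  0xdd  0xfd ]

t0 = [0xdd, 0xdd, 0x69, 0x2c, 0x2c, 0x83, 0x2c, 0xdd]
t1 = [0xb0, 0x2c, 0x02, 0x83, 0xfd, 0x2c, 0x95, 0xdd]
t2 = [0xfd, 0xdd, 0x2c, 0xa0, 0x95, 0x2c, 0xdd, 0x68]
t3 = [0x68, 0xdd, 0x2c, 0x95, 0xa0, 0x2c, 0xdd, 0xfd]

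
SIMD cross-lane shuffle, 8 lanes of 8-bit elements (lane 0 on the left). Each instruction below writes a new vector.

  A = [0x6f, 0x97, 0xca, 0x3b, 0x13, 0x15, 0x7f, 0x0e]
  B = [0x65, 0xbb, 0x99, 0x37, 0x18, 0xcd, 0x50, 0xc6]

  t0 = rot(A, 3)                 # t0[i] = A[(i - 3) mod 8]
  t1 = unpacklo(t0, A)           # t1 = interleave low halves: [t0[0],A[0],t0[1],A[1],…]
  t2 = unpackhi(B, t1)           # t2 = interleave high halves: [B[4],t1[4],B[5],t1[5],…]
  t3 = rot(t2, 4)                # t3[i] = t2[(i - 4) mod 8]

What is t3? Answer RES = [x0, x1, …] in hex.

RES = [ 0x50  0x6f  0xc6  0x3b  0x18  0x0e  0xcd  0xca ]

→ t0 |15|7f|0e|6f|97|ca|3b|13|
→ t1 |15|6f|7f|97|0e|ca|6f|3b|
→ t2 |18|0e|cd|ca|50|6f|c6|3b|
→ t3 |50|6f|c6|3b|18|0e|cd|ca|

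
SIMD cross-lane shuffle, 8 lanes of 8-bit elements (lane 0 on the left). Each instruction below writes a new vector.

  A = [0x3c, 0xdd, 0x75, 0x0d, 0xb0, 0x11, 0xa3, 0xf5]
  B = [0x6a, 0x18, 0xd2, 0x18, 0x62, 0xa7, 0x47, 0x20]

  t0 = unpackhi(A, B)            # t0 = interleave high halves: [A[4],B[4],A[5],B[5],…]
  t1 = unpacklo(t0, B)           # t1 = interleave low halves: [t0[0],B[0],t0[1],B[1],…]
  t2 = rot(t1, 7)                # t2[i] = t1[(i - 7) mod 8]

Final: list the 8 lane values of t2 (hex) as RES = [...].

RES = [0x6a, 0x62, 0x18, 0x11, 0xd2, 0xa7, 0x18, 0xb0]

t0 = [0xb0, 0x62, 0x11, 0xa7, 0xa3, 0x47, 0xf5, 0x20]
t1 = [0xb0, 0x6a, 0x62, 0x18, 0x11, 0xd2, 0xa7, 0x18]
t2 = [0x6a, 0x62, 0x18, 0x11, 0xd2, 0xa7, 0x18, 0xb0]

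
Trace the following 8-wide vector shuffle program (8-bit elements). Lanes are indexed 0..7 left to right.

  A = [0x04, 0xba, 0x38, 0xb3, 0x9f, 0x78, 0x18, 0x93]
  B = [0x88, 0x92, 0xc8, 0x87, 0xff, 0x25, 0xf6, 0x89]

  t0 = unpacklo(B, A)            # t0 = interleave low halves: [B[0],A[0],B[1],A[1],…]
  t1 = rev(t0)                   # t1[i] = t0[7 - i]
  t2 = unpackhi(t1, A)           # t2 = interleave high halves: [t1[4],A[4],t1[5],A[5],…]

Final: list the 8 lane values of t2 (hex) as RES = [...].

RES = [0xba, 0x9f, 0x92, 0x78, 0x04, 0x18, 0x88, 0x93]

t0 = [0x88, 0x04, 0x92, 0xba, 0xc8, 0x38, 0x87, 0xb3]
t1 = [0xb3, 0x87, 0x38, 0xc8, 0xba, 0x92, 0x04, 0x88]
t2 = [0xba, 0x9f, 0x92, 0x78, 0x04, 0x18, 0x88, 0x93]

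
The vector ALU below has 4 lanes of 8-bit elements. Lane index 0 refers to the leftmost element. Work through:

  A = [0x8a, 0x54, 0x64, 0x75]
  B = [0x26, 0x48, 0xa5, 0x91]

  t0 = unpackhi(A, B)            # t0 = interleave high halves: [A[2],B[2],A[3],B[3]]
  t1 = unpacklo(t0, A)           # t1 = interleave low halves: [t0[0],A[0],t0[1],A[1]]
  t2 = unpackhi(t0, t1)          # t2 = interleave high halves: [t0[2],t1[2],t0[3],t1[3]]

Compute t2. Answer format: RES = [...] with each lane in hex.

  t0: 64 a5 75 91
  t1: 64 8a a5 54
  t2: 75 a5 91 54

RES = [0x75, 0xa5, 0x91, 0x54]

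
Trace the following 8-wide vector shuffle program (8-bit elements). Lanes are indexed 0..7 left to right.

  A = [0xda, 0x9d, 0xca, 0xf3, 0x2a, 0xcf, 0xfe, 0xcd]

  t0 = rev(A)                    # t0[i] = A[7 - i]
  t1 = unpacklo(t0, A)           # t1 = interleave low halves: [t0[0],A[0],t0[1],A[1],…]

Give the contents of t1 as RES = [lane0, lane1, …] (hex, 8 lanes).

t0 = [0xcd, 0xfe, 0xcf, 0x2a, 0xf3, 0xca, 0x9d, 0xda]
t1 = [0xcd, 0xda, 0xfe, 0x9d, 0xcf, 0xca, 0x2a, 0xf3]

RES = [ 0xcd  0xda  0xfe  0x9d  0xcf  0xca  0x2a  0xf3 ]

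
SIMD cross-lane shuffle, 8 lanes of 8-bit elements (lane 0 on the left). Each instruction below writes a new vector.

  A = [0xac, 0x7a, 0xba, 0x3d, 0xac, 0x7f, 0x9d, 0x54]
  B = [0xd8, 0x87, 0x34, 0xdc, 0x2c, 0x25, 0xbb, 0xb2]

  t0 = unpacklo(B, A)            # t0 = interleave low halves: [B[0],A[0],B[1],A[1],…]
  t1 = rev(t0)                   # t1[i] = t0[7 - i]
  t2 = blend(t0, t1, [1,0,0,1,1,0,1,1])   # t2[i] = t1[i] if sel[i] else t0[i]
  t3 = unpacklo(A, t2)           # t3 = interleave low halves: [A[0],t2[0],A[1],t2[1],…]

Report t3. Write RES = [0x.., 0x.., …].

→ t0 |d8|ac|87|7a|34|ba|dc|3d|
→ t1 |3d|dc|ba|34|7a|87|ac|d8|
→ t2 |3d|ac|87|34|7a|ba|ac|d8|
→ t3 |ac|3d|7a|ac|ba|87|3d|34|

RES = [ 0xac  0x3d  0x7a  0xac  0xba  0x87  0x3d  0x34 ]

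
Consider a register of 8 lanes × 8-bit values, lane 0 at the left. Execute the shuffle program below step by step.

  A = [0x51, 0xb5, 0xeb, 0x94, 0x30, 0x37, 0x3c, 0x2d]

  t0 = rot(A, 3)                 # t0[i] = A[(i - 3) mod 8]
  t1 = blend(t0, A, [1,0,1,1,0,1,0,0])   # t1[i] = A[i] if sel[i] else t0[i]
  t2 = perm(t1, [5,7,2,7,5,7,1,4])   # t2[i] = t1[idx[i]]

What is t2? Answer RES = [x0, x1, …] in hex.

RES = [ 0x37  0x30  0xeb  0x30  0x37  0x30  0x3c  0xb5 ]

t0 = [0x37, 0x3c, 0x2d, 0x51, 0xb5, 0xeb, 0x94, 0x30]
t1 = [0x51, 0x3c, 0xeb, 0x94, 0xb5, 0x37, 0x94, 0x30]
t2 = [0x37, 0x30, 0xeb, 0x30, 0x37, 0x30, 0x3c, 0xb5]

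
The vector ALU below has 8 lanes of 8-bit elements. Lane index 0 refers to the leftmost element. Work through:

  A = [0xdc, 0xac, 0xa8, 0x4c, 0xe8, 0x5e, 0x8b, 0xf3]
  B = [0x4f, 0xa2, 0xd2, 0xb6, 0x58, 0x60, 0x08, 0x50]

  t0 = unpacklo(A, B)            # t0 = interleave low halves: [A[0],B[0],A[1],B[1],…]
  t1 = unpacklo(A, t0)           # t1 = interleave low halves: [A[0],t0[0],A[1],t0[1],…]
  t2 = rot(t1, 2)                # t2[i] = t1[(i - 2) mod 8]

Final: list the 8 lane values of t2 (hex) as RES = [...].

→ t0 |dc|4f|ac|a2|a8|d2|4c|b6|
→ t1 |dc|dc|ac|4f|a8|ac|4c|a2|
→ t2 |4c|a2|dc|dc|ac|4f|a8|ac|

RES = [ 0x4c  0xa2  0xdc  0xdc  0xac  0x4f  0xa8  0xac ]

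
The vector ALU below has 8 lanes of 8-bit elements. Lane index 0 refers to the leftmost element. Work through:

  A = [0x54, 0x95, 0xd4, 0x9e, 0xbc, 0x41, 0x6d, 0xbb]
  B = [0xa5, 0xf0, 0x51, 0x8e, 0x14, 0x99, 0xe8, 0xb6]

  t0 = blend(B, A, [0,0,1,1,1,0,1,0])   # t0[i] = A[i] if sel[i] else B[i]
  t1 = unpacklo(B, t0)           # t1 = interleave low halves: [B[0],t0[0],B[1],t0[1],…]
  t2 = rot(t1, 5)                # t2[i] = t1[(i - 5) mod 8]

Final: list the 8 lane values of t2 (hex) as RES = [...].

→ t0 |a5|f0|d4|9e|bc|99|6d|b6|
→ t1 |a5|a5|f0|f0|51|d4|8e|9e|
→ t2 |f0|51|d4|8e|9e|a5|a5|f0|

RES = [0xf0, 0x51, 0xd4, 0x8e, 0x9e, 0xa5, 0xa5, 0xf0]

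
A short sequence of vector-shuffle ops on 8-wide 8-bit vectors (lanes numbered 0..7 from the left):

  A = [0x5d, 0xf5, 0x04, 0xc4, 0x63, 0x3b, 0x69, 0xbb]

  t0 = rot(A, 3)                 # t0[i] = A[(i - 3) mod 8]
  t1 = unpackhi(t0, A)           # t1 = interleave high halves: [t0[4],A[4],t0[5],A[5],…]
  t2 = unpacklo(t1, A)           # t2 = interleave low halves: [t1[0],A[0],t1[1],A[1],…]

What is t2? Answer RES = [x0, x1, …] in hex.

→ t0 |3b|69|bb|5d|f5|04|c4|63|
→ t1 |f5|63|04|3b|c4|69|63|bb|
→ t2 |f5|5d|63|f5|04|04|3b|c4|

RES = [ 0xf5  0x5d  0x63  0xf5  0x04  0x04  0x3b  0xc4 ]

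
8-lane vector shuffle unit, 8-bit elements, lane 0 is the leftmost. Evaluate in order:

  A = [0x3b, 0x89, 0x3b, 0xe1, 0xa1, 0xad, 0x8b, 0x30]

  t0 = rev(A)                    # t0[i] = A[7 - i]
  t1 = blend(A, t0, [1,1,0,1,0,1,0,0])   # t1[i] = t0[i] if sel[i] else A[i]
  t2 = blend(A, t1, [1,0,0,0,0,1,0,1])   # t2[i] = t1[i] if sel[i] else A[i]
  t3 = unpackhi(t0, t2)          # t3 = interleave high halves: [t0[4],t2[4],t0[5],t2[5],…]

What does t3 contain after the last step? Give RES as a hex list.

  t0: 30 8b ad a1 e1 3b 89 3b
  t1: 30 8b 3b a1 a1 3b 8b 30
  t2: 30 89 3b e1 a1 3b 8b 30
  t3: e1 a1 3b 3b 89 8b 3b 30

RES = [ 0xe1  0xa1  0x3b  0x3b  0x89  0x8b  0x3b  0x30 ]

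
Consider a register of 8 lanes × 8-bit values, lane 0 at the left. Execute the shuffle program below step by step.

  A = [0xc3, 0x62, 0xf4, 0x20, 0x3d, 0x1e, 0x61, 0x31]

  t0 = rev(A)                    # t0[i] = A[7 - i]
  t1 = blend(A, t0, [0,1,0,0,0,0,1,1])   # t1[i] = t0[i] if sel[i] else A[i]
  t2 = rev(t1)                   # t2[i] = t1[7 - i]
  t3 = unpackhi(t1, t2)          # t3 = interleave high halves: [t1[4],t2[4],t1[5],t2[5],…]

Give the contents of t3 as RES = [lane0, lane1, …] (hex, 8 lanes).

→ t0 |31|61|1e|3d|20|f4|62|c3|
→ t1 |c3|61|f4|20|3d|1e|62|c3|
→ t2 |c3|62|1e|3d|20|f4|61|c3|
→ t3 |3d|20|1e|f4|62|61|c3|c3|

RES = [0x3d, 0x20, 0x1e, 0xf4, 0x62, 0x61, 0xc3, 0xc3]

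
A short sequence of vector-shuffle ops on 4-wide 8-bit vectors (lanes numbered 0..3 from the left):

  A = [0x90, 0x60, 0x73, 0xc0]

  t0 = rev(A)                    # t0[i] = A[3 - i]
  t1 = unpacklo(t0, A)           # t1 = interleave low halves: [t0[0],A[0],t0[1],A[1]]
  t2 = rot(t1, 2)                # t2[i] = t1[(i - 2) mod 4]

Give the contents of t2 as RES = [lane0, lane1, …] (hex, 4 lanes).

RES = [0x73, 0x60, 0xc0, 0x90]

t0 = [0xc0, 0x73, 0x60, 0x90]
t1 = [0xc0, 0x90, 0x73, 0x60]
t2 = [0x73, 0x60, 0xc0, 0x90]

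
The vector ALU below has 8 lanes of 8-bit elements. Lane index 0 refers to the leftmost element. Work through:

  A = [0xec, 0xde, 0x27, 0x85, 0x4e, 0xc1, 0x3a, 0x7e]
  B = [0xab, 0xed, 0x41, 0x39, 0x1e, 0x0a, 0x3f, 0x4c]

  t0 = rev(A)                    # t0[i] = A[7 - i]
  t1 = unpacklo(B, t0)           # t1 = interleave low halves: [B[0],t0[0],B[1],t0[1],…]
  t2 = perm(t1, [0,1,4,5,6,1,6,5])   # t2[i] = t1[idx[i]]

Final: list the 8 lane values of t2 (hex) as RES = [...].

  t0: 7e 3a c1 4e 85 27 de ec
  t1: ab 7e ed 3a 41 c1 39 4e
  t2: ab 7e 41 c1 39 7e 39 c1

RES = [0xab, 0x7e, 0x41, 0xc1, 0x39, 0x7e, 0x39, 0xc1]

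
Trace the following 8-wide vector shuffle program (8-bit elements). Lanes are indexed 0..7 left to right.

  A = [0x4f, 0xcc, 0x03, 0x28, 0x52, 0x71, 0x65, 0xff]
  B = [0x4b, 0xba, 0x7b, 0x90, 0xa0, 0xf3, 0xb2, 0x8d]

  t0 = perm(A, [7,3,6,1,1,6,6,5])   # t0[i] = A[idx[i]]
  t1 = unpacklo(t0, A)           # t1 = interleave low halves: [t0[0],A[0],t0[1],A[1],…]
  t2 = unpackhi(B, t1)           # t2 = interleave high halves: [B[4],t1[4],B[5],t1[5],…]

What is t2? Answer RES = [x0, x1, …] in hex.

RES = [ 0xa0  0x65  0xf3  0x03  0xb2  0xcc  0x8d  0x28 ]

→ t0 |ff|28|65|cc|cc|65|65|71|
→ t1 |ff|4f|28|cc|65|03|cc|28|
→ t2 |a0|65|f3|03|b2|cc|8d|28|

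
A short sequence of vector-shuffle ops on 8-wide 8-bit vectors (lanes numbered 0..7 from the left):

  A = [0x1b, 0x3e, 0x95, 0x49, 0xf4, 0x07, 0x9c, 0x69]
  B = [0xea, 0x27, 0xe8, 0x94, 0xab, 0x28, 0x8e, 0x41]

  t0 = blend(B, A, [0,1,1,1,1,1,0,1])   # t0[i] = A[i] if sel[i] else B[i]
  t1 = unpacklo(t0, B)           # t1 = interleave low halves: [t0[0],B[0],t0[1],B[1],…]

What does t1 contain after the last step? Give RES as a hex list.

RES = [0xea, 0xea, 0x3e, 0x27, 0x95, 0xe8, 0x49, 0x94]

  t0: ea 3e 95 49 f4 07 8e 69
  t1: ea ea 3e 27 95 e8 49 94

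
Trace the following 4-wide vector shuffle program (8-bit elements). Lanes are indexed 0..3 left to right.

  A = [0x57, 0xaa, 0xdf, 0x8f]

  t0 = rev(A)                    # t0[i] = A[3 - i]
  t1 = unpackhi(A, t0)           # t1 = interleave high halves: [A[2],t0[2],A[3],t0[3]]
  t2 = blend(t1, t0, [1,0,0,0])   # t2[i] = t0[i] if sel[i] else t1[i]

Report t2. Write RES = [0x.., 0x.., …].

  t0: 8f df aa 57
  t1: df aa 8f 57
  t2: 8f aa 8f 57

RES = [ 0x8f  0xaa  0x8f  0x57 ]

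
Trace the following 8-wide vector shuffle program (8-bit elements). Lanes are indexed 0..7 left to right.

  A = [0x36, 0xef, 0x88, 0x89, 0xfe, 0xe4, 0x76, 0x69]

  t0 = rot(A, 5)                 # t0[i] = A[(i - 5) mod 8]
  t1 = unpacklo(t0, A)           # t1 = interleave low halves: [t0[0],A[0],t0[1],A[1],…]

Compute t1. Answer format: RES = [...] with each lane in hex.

RES = [0x89, 0x36, 0xfe, 0xef, 0xe4, 0x88, 0x76, 0x89]

→ t0 |89|fe|e4|76|69|36|ef|88|
→ t1 |89|36|fe|ef|e4|88|76|89|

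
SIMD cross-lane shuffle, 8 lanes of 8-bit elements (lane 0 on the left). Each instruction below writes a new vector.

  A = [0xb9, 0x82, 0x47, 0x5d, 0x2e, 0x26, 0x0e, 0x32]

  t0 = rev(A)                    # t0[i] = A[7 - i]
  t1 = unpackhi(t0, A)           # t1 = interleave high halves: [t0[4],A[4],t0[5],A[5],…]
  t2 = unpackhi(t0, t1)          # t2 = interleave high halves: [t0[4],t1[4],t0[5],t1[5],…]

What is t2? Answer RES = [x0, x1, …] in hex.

→ t0 |32|0e|26|2e|5d|47|82|b9|
→ t1 |5d|2e|47|26|82|0e|b9|32|
→ t2 |5d|82|47|0e|82|b9|b9|32|

RES = [0x5d, 0x82, 0x47, 0x0e, 0x82, 0xb9, 0xb9, 0x32]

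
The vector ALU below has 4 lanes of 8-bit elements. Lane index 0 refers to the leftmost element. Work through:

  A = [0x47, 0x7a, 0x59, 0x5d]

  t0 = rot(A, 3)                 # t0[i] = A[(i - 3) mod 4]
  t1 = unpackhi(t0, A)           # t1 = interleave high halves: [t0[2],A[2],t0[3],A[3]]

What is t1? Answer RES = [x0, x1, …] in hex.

RES = [0x5d, 0x59, 0x47, 0x5d]

  t0: 7a 59 5d 47
  t1: 5d 59 47 5d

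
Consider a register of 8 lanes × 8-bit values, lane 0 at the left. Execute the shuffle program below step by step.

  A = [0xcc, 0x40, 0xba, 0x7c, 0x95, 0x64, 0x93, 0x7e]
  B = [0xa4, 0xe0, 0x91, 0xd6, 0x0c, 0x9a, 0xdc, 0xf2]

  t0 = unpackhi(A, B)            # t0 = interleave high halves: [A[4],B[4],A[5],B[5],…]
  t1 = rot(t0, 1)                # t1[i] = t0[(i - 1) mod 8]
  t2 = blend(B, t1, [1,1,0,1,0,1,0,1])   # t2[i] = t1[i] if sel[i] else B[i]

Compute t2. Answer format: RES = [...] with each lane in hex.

RES = [ 0xf2  0x95  0x91  0x64  0x0c  0x93  0xdc  0x7e ]

t0 = [0x95, 0x0c, 0x64, 0x9a, 0x93, 0xdc, 0x7e, 0xf2]
t1 = [0xf2, 0x95, 0x0c, 0x64, 0x9a, 0x93, 0xdc, 0x7e]
t2 = [0xf2, 0x95, 0x91, 0x64, 0x0c, 0x93, 0xdc, 0x7e]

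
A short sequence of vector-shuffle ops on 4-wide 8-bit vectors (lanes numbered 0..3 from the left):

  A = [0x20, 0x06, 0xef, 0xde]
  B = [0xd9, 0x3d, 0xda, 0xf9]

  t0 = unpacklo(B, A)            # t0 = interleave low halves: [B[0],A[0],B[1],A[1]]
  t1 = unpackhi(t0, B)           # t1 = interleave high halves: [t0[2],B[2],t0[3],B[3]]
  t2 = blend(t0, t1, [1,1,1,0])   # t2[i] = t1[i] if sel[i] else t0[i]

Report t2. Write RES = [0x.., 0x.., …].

RES = [0x3d, 0xda, 0x06, 0x06]

→ t0 |d9|20|3d|06|
→ t1 |3d|da|06|f9|
→ t2 |3d|da|06|06|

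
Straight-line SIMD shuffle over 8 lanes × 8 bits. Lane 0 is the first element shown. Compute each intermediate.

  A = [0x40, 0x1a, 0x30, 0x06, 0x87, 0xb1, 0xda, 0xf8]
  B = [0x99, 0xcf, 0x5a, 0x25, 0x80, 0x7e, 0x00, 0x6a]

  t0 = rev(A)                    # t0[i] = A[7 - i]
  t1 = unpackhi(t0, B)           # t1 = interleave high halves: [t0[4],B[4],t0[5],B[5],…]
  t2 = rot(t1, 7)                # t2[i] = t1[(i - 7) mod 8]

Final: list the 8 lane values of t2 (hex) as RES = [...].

RES = [ 0x80  0x30  0x7e  0x1a  0x00  0x40  0x6a  0x06 ]

→ t0 |f8|da|b1|87|06|30|1a|40|
→ t1 |06|80|30|7e|1a|00|40|6a|
→ t2 |80|30|7e|1a|00|40|6a|06|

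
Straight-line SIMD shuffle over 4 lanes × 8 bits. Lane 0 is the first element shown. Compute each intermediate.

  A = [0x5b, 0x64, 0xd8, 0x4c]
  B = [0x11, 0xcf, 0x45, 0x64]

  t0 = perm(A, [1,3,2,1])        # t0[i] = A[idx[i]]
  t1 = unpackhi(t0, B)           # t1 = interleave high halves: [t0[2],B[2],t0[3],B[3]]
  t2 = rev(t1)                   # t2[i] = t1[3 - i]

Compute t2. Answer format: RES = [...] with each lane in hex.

RES = [0x64, 0x64, 0x45, 0xd8]

  t0: 64 4c d8 64
  t1: d8 45 64 64
  t2: 64 64 45 d8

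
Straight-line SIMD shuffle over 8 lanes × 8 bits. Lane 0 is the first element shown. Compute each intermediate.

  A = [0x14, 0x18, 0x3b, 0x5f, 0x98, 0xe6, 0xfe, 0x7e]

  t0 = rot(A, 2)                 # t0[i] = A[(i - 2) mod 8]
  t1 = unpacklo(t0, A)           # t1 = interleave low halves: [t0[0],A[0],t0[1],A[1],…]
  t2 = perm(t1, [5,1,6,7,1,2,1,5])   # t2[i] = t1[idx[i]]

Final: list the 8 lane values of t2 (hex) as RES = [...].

→ t0 |fe|7e|14|18|3b|5f|98|e6|
→ t1 |fe|14|7e|18|14|3b|18|5f|
→ t2 |3b|14|18|5f|14|7e|14|3b|

RES = [0x3b, 0x14, 0x18, 0x5f, 0x14, 0x7e, 0x14, 0x3b]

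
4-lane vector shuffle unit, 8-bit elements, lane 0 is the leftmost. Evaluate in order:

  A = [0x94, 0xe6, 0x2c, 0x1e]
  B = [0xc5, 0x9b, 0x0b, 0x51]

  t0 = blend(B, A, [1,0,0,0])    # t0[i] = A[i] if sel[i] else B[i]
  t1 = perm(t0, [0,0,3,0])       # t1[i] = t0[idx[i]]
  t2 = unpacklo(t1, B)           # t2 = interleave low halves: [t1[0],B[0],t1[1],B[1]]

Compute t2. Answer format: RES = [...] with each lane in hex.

RES = [0x94, 0xc5, 0x94, 0x9b]

  t0: 94 9b 0b 51
  t1: 94 94 51 94
  t2: 94 c5 94 9b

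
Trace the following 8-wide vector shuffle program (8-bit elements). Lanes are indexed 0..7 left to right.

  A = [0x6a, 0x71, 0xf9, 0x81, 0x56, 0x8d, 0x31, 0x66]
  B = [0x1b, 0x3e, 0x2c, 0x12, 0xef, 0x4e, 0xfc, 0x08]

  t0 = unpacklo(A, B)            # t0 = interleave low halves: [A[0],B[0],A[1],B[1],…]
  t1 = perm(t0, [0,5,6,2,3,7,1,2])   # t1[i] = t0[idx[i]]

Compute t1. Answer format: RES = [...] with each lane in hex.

RES = [0x6a, 0x2c, 0x81, 0x71, 0x3e, 0x12, 0x1b, 0x71]

  t0: 6a 1b 71 3e f9 2c 81 12
  t1: 6a 2c 81 71 3e 12 1b 71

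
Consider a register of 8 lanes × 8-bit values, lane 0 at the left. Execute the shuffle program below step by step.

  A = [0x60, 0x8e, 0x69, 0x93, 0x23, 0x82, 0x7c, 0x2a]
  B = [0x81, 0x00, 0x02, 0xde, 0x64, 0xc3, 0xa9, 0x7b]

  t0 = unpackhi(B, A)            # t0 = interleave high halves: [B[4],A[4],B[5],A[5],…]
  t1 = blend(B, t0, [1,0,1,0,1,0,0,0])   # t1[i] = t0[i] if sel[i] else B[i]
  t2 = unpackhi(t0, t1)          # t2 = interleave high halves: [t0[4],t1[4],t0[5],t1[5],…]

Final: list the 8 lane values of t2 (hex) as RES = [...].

RES = [0xa9, 0xa9, 0x7c, 0xc3, 0x7b, 0xa9, 0x2a, 0x7b]

t0 = [0x64, 0x23, 0xc3, 0x82, 0xa9, 0x7c, 0x7b, 0x2a]
t1 = [0x64, 0x00, 0xc3, 0xde, 0xa9, 0xc3, 0xa9, 0x7b]
t2 = [0xa9, 0xa9, 0x7c, 0xc3, 0x7b, 0xa9, 0x2a, 0x7b]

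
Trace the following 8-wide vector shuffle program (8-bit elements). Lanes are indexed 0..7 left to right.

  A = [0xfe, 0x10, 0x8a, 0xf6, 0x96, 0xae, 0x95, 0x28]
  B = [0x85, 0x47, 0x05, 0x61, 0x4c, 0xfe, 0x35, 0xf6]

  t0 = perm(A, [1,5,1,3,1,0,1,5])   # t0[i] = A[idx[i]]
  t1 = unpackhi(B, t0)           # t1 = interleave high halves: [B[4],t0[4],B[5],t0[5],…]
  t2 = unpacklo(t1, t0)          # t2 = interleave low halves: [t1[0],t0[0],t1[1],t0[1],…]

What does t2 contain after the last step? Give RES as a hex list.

t0 = [0x10, 0xae, 0x10, 0xf6, 0x10, 0xfe, 0x10, 0xae]
t1 = [0x4c, 0x10, 0xfe, 0xfe, 0x35, 0x10, 0xf6, 0xae]
t2 = [0x4c, 0x10, 0x10, 0xae, 0xfe, 0x10, 0xfe, 0xf6]

RES = [0x4c, 0x10, 0x10, 0xae, 0xfe, 0x10, 0xfe, 0xf6]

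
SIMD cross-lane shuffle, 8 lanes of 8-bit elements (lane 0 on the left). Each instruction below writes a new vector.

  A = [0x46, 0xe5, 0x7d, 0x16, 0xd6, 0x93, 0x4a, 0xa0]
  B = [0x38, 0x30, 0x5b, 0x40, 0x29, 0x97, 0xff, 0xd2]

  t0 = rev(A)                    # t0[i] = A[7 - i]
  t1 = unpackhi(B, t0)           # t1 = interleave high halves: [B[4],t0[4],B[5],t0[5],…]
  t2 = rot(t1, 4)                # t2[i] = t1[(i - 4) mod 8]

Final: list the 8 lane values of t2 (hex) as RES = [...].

  t0: a0 4a 93 d6 16 7d e5 46
  t1: 29 16 97 7d ff e5 d2 46
  t2: ff e5 d2 46 29 16 97 7d

RES = [0xff, 0xe5, 0xd2, 0x46, 0x29, 0x16, 0x97, 0x7d]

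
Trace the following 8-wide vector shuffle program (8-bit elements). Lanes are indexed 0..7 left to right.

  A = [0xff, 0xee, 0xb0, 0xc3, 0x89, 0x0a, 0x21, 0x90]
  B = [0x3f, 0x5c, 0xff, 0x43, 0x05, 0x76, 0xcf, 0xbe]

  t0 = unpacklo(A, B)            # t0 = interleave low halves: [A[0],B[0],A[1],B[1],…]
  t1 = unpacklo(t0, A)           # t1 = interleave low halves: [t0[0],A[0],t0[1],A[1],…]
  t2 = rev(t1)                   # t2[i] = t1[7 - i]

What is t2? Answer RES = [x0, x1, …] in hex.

RES = [0xc3, 0x5c, 0xb0, 0xee, 0xee, 0x3f, 0xff, 0xff]

→ t0 |ff|3f|ee|5c|b0|ff|c3|43|
→ t1 |ff|ff|3f|ee|ee|b0|5c|c3|
→ t2 |c3|5c|b0|ee|ee|3f|ff|ff|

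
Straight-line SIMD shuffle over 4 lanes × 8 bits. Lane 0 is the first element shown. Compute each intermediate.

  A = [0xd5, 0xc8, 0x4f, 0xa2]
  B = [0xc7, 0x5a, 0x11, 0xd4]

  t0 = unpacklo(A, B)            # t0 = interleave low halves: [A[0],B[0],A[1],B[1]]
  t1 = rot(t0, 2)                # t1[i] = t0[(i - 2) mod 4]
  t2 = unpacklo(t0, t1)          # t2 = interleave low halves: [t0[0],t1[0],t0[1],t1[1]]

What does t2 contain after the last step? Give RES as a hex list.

RES = [0xd5, 0xc8, 0xc7, 0x5a]

  t0: d5 c7 c8 5a
  t1: c8 5a d5 c7
  t2: d5 c8 c7 5a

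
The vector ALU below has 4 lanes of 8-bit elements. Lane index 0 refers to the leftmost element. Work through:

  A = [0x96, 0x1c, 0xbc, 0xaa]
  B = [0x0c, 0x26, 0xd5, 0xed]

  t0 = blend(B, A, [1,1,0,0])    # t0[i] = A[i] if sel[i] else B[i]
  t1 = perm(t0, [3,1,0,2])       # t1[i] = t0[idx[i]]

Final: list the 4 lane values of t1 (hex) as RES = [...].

  t0: 96 1c d5 ed
  t1: ed 1c 96 d5

RES = [0xed, 0x1c, 0x96, 0xd5]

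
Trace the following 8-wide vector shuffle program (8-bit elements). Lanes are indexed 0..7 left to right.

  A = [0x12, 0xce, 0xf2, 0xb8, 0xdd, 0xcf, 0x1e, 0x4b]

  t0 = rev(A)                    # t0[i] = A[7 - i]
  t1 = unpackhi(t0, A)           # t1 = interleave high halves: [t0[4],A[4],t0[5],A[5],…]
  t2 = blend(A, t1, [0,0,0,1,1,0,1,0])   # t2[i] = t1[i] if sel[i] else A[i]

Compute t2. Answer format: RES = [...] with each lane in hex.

t0 = [0x4b, 0x1e, 0xcf, 0xdd, 0xb8, 0xf2, 0xce, 0x12]
t1 = [0xb8, 0xdd, 0xf2, 0xcf, 0xce, 0x1e, 0x12, 0x4b]
t2 = [0x12, 0xce, 0xf2, 0xcf, 0xce, 0xcf, 0x12, 0x4b]

RES = [0x12, 0xce, 0xf2, 0xcf, 0xce, 0xcf, 0x12, 0x4b]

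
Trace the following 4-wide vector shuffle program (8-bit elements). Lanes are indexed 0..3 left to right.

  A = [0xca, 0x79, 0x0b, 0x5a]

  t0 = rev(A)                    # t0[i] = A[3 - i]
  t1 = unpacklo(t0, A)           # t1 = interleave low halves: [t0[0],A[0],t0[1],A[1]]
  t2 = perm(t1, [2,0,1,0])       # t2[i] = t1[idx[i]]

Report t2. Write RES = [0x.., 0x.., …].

t0 = [0x5a, 0x0b, 0x79, 0xca]
t1 = [0x5a, 0xca, 0x0b, 0x79]
t2 = [0x0b, 0x5a, 0xca, 0x5a]

RES = [ 0x0b  0x5a  0xca  0x5a ]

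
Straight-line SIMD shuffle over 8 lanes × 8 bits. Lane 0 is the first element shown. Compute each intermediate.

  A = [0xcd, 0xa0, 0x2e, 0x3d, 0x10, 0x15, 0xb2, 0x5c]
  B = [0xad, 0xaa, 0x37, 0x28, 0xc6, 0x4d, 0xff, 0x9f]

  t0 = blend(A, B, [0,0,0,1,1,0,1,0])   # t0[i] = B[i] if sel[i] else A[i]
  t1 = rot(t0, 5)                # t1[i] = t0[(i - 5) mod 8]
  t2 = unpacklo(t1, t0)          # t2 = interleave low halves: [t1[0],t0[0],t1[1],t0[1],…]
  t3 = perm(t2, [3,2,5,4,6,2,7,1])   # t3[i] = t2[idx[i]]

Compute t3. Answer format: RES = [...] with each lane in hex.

RES = [0xa0, 0xc6, 0x2e, 0x15, 0xff, 0xc6, 0x28, 0xcd]

t0 = [0xcd, 0xa0, 0x2e, 0x28, 0xc6, 0x15, 0xff, 0x5c]
t1 = [0x28, 0xc6, 0x15, 0xff, 0x5c, 0xcd, 0xa0, 0x2e]
t2 = [0x28, 0xcd, 0xc6, 0xa0, 0x15, 0x2e, 0xff, 0x28]
t3 = [0xa0, 0xc6, 0x2e, 0x15, 0xff, 0xc6, 0x28, 0xcd]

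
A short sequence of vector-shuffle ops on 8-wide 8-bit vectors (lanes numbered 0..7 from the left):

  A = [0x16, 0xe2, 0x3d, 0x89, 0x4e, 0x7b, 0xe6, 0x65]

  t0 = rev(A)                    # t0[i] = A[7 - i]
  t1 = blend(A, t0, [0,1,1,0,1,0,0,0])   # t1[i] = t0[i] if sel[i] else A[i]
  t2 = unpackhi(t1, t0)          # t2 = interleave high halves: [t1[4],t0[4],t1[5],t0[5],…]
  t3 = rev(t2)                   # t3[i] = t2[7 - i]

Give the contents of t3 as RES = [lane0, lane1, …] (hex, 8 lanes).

  t0: 65 e6 7b 4e 89 3d e2 16
  t1: 16 e6 7b 89 89 7b e6 65
  t2: 89 89 7b 3d e6 e2 65 16
  t3: 16 65 e2 e6 3d 7b 89 89

RES = [0x16, 0x65, 0xe2, 0xe6, 0x3d, 0x7b, 0x89, 0x89]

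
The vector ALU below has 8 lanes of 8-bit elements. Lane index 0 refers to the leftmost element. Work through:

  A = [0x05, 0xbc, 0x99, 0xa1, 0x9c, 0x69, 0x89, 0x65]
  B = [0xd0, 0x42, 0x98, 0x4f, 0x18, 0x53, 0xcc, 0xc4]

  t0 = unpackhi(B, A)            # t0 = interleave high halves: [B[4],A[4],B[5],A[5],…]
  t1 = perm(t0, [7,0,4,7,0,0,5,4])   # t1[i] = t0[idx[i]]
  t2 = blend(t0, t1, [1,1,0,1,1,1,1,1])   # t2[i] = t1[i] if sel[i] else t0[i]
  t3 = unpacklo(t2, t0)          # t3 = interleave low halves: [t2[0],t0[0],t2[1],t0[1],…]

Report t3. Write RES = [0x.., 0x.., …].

RES = [0x65, 0x18, 0x18, 0x9c, 0x53, 0x53, 0x65, 0x69]

→ t0 |18|9c|53|69|cc|89|c4|65|
→ t1 |65|18|cc|65|18|18|89|cc|
→ t2 |65|18|53|65|18|18|89|cc|
→ t3 |65|18|18|9c|53|53|65|69|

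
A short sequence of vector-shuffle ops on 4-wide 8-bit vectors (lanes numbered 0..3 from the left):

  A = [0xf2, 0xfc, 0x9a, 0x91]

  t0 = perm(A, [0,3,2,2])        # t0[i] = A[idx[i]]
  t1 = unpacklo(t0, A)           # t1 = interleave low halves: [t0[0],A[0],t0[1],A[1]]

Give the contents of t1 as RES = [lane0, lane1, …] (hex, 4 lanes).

  t0: f2 91 9a 9a
  t1: f2 f2 91 fc

RES = [ 0xf2  0xf2  0x91  0xfc ]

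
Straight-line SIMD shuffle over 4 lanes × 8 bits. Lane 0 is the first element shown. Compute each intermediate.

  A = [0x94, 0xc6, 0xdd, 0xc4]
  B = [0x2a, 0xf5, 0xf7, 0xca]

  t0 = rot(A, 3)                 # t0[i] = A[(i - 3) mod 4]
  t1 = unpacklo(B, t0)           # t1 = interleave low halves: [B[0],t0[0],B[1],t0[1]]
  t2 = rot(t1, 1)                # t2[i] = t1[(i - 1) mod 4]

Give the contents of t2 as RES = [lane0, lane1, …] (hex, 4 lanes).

RES = [0xdd, 0x2a, 0xc6, 0xf5]

t0 = [0xc6, 0xdd, 0xc4, 0x94]
t1 = [0x2a, 0xc6, 0xf5, 0xdd]
t2 = [0xdd, 0x2a, 0xc6, 0xf5]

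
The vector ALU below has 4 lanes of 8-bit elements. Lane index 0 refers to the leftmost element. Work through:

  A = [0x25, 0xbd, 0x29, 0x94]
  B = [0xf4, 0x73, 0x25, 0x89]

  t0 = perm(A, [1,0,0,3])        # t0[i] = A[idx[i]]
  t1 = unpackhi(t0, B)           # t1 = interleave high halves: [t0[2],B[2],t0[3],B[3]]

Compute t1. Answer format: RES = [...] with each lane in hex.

RES = [ 0x25  0x25  0x94  0x89 ]

t0 = [0xbd, 0x25, 0x25, 0x94]
t1 = [0x25, 0x25, 0x94, 0x89]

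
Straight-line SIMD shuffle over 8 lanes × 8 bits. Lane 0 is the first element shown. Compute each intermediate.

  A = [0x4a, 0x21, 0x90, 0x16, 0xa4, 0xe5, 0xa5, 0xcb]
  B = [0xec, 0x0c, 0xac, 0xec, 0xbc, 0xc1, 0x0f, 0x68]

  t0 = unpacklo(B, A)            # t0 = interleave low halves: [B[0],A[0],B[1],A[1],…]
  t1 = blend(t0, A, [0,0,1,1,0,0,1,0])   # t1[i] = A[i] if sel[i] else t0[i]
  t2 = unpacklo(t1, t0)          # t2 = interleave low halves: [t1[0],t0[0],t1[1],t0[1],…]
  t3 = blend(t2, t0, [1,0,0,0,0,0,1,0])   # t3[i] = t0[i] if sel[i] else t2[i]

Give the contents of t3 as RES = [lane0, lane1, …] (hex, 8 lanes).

RES = [0xec, 0xec, 0x4a, 0x4a, 0x90, 0x0c, 0xec, 0x21]

  t0: ec 4a 0c 21 ac 90 ec 16
  t1: ec 4a 90 16 ac 90 a5 16
  t2: ec ec 4a 4a 90 0c 16 21
  t3: ec ec 4a 4a 90 0c ec 21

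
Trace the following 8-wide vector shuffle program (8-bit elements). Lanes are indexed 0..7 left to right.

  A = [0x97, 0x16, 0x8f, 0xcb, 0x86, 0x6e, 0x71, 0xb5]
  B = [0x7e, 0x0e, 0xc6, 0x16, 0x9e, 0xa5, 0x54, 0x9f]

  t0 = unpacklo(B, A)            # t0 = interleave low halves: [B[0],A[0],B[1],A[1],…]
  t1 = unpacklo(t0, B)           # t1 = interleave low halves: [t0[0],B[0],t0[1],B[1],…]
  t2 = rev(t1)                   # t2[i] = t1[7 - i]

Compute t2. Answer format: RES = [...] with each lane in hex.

t0 = [0x7e, 0x97, 0x0e, 0x16, 0xc6, 0x8f, 0x16, 0xcb]
t1 = [0x7e, 0x7e, 0x97, 0x0e, 0x0e, 0xc6, 0x16, 0x16]
t2 = [0x16, 0x16, 0xc6, 0x0e, 0x0e, 0x97, 0x7e, 0x7e]

RES = [ 0x16  0x16  0xc6  0x0e  0x0e  0x97  0x7e  0x7e ]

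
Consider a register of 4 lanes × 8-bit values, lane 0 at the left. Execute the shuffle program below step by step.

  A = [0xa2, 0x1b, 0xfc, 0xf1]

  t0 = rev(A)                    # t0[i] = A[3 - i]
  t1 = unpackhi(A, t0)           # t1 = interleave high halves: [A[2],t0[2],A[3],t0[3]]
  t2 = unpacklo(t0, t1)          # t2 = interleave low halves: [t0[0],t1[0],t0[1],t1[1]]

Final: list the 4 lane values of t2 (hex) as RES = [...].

  t0: f1 fc 1b a2
  t1: fc 1b f1 a2
  t2: f1 fc fc 1b

RES = [ 0xf1  0xfc  0xfc  0x1b ]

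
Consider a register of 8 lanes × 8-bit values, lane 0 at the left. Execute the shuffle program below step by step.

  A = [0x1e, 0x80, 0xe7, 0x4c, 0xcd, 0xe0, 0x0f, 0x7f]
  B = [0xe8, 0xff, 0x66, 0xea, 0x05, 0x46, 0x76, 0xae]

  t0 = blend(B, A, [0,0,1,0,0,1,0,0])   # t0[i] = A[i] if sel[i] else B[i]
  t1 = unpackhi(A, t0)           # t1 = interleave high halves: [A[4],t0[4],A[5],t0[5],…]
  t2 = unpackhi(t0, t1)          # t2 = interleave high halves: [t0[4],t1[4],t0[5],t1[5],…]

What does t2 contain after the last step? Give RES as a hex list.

  t0: e8 ff e7 ea 05 e0 76 ae
  t1: cd 05 e0 e0 0f 76 7f ae
  t2: 05 0f e0 76 76 7f ae ae

RES = [ 0x05  0x0f  0xe0  0x76  0x76  0x7f  0xae  0xae ]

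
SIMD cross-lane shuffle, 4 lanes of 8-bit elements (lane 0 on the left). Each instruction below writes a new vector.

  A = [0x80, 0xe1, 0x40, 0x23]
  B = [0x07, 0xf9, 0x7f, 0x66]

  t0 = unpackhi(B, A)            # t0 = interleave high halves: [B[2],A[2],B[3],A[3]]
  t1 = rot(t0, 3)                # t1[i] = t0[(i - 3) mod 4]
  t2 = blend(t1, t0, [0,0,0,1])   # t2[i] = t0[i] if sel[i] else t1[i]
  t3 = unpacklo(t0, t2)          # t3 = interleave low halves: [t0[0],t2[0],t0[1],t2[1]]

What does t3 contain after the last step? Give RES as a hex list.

→ t0 |7f|40|66|23|
→ t1 |40|66|23|7f|
→ t2 |40|66|23|23|
→ t3 |7f|40|40|66|

RES = [ 0x7f  0x40  0x40  0x66 ]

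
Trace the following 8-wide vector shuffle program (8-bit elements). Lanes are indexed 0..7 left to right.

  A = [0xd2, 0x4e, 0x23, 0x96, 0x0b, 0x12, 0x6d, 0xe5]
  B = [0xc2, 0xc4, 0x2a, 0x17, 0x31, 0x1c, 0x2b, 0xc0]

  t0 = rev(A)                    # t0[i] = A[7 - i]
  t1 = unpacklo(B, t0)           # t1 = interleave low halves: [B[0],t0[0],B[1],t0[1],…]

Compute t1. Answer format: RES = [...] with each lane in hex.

RES = [ 0xc2  0xe5  0xc4  0x6d  0x2a  0x12  0x17  0x0b ]

  t0: e5 6d 12 0b 96 23 4e d2
  t1: c2 e5 c4 6d 2a 12 17 0b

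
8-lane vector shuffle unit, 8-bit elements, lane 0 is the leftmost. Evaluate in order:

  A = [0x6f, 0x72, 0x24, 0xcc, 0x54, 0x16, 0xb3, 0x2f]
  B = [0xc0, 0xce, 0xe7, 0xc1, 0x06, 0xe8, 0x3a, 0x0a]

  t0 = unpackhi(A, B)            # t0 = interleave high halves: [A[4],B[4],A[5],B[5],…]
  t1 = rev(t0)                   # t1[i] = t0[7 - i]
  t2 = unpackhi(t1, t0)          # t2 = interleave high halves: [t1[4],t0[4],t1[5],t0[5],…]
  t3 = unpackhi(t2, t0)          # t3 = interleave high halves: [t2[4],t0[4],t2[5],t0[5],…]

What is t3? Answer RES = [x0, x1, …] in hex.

RES = [0x06, 0xb3, 0x2f, 0x3a, 0x54, 0x2f, 0x0a, 0x0a]

→ t0 |54|06|16|e8|b3|3a|2f|0a|
→ t1 |0a|2f|3a|b3|e8|16|06|54|
→ t2 |e8|b3|16|3a|06|2f|54|0a|
→ t3 |06|b3|2f|3a|54|2f|0a|0a|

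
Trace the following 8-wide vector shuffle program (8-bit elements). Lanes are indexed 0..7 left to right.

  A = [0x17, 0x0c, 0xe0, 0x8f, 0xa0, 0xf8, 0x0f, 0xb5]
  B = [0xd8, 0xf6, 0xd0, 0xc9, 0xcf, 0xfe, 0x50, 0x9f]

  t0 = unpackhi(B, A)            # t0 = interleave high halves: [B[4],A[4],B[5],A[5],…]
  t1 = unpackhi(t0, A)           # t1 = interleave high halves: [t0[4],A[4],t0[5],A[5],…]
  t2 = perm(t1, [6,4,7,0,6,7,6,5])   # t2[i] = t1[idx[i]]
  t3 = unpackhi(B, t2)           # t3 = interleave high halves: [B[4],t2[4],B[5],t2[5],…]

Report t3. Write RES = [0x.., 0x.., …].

  t0: cf a0 fe f8 50 0f 9f b5
  t1: 50 a0 0f f8 9f 0f b5 b5
  t2: b5 9f b5 50 b5 b5 b5 0f
  t3: cf b5 fe b5 50 b5 9f 0f

RES = [0xcf, 0xb5, 0xfe, 0xb5, 0x50, 0xb5, 0x9f, 0x0f]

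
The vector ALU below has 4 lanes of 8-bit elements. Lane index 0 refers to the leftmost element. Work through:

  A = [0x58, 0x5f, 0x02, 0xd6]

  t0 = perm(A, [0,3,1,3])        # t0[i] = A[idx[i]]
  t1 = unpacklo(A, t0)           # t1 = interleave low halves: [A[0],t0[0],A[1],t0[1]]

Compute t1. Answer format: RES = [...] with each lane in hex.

RES = [ 0x58  0x58  0x5f  0xd6 ]

→ t0 |58|d6|5f|d6|
→ t1 |58|58|5f|d6|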